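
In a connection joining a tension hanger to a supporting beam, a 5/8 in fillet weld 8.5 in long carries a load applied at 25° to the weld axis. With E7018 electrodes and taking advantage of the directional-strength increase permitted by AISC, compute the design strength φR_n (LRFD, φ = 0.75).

E70XX → F_EXX = 70 ksi.
t_e = 0.707 × 0.625 = 0.4419 in; A_we = 0.4419 × 8.5 = 3.756 in².
Directional factor: 1.0 + 0.5 sin^1.5(25°) = 1.137.
F_nw = 0.6 × 70 × 1.137 = 47.77 ksi.
φR_n = 0.75 × 47.77 × 3.756 = 134.6 kips.

φR_n ≈ 135 kips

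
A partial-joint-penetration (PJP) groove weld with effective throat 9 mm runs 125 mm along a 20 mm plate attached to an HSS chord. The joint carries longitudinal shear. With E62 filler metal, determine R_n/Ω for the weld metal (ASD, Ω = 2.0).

R_n/Ω ≈ 209 kN

E62XX → F_EXX = 620 MPa.
Effective throat (given) t_e = 9 mm.
A_we = 9 × 125 = 1125 mm².
F_nw = 0.6 F_EXX = 372 MPa.
R_n/Ω = (372 × 1125) / 2.0 × 10⁻³ = 209.2 kN.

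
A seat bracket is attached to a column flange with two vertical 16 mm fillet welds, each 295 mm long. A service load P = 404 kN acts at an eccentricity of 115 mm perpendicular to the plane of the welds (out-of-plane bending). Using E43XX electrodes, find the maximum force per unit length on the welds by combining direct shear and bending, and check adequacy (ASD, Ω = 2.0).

E43XX → F_EXX = 430 MPa.
L_w = 2 × 295 = 590 mm; section modulus (unit throat) S = 2 × L²/6 = 29010 mm².
Direct shear f_v = P/L_w = 404×10³/590 = 684.7 N/mm.
Moment M = P × e = 404×10³ × 115 = 46460000 N·mm; bending f_b = M/S = 1602 N/mm.
f_max = √(f_v² + f_b²) = √(684.7² + 1602²) = 1742 N/mm.
r_n/Ω = (1/2.0) × 0.6 × 430 × (0.707 × 16) = 1459 N/mm → NOT adequate.

f_max ≈ 1740 N/mm; NOT adequate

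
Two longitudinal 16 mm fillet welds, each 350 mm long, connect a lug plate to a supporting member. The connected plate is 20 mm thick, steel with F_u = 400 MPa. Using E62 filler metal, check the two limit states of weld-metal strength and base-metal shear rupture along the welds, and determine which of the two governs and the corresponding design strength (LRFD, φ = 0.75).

φR_n ≈ 2210 kN (weld metal governs)

E62XX → F_EXX = 620 MPa.
t_e = 0.707 × 16 = 11.31 mm; L = 700 mm.
Weld metal: φR_n = 0.75 × 0.6 × 620 × 11.31 × 700 × 10⁻³ = 2209 kN.
Base metal (shear rupture): φR_n = 0.75 × 0.6 × 400 × 20 × 700 × 10⁻³ = 2520 kN.
Governing: weld metal.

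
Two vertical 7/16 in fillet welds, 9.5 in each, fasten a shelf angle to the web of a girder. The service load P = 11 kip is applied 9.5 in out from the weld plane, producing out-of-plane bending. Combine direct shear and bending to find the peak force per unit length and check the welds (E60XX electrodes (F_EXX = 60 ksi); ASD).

f_max ≈ 3.52 kip/in; adequate

L_w = 2 × 9.5 = 19 in; section modulus (unit throat) S = 2 × L²/6 = 30.08 in².
Direct shear f_v = P/L_w = 11/19 = 0.5789 kip/in.
Moment M = P × e = 11 × 9.5 = 104.5 kip·in; bending f_b = M/S = 3.474 kip/in.
f_max = √(f_v² + f_b²) = √(0.5789² + 3.474²) = 3.522 kip/in.
r_n/Ω = (1/2.0) × 0.6 × 60 × (0.707 × 0.4375) = 5.568 kip/in → adequate.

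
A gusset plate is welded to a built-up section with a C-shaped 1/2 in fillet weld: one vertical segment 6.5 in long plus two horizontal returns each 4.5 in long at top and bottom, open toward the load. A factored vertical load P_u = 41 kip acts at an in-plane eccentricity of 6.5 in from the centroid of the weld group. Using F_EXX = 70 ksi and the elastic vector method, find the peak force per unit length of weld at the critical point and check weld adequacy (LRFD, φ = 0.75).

Total weld length L_w = 15.5 in. Treat welds as unit-width lines.
Centroid: x̄ = 2×4.5×2.25 / 15.5 = 1.306 in from the vertical weld.
Polar moment about centroid: J = I_x + I_y = [6.5³/12 + 2×4.5×3.25²] + [6.5×1.306² + 2(4.5³/12 + 4.5×0.9435²)] = 152.2 in³.
Direct shear f_v = P/L_w = 41 / 15.5 = 2.645 kip/in (vertical).
Torsion M = P·e = 41 × 6.5 = 266.5 kip·in.
Critical point at (x, y) = (3.194, 3.25) from centroid. f_tx = M·y/J = 5.689 kip/in; f_ty = M·x/J = 5.59 kip/in.
Resultant f_max = √[f_tx² + (f_v + f_ty)²] = √[5.689² + (2.645 + 5.59)²] = 10.01 kip/in.
Capacity per unit length: φr_n = 0.75 × 0.6 × 70 × (0.707 × 0.5) = 11.14 kip/in.
10.01 ≤ 11.14 → adequate.

f_max ≈ 10 kip/in; adequate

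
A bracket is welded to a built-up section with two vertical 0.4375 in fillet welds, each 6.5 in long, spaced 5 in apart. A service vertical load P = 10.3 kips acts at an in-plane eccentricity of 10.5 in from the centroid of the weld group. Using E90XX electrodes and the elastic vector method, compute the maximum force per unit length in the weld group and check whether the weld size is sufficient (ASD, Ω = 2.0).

f_max ≈ 4.02 kip/in; adequate

E90XX → F_EXX = 90 ksi.
Total weld length L_w = 13 in. Treat welds as unit-width lines.
Polar moment about centroid: J = 2[d³/12 + d(b/2)²] = 2[6.5³/12 + 6.5×2.5²] = 127 in³.
Direct shear f_v = P/L_w = 10.3 / 13 = 0.7923 kip/in (vertical).
Torsion M = P·e = 10.3 × 10.5 = 108.15 kip·in.
Critical point at (x, y) = (2.5, 3.25) from centroid. f_tx = M·y/J = 2.767 kip/in; f_ty = M·x/J = 2.129 kip/in.
Resultant f_max = √[f_tx² + (f_v + f_ty)²] = √[2.767² + (0.7923 + 2.129)²] = 4.024 kip/in.
Capacity per unit length: r_n/Ω = (1/2.0) × 0.6 × 90 × (0.707 × 0.4375) = 8.351 kip/in.
4.024 ≤ 8.351 → adequate.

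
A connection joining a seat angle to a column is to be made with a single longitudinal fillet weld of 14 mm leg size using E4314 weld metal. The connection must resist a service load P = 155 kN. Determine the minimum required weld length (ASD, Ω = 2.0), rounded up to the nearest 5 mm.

L = 125 mm

E43XX → F_EXX = 430 MPa.
Throat t_e = 0.707 × 14 = 9.898 mm.
r_n/Ω = (0.6 × 430 × 9.898) / 2.0 = 1277 N/mm = 1.277 kN/mm.
L_req = P / (r_n/Ω) = 155 / 1.277 = 121.4 mm total.
Round up → use L = 125 mm.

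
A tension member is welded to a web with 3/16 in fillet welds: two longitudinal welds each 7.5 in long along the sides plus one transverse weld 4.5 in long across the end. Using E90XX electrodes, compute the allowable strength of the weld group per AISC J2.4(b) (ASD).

R_n/Ω ≈ 69.8 kip

E90XX → F_EXX = 90 ksi.
t_e = 0.707 × 0.1875 = 0.1326 in.
R_nwl = 0.6 × 90 × 0.1326 × 15 = 107.4 kip (longitudinal, 2 welds).
R_nwt = 0.6 × 90 × 0.1326 × 4.5 = 32.21 kip (transverse, base value).
(i) R_nwl + R_nwt = 139.6 kip; (ii) 0.85 R_nwl + 1.5 R_nwt = 139.6 kip.
R_n = max = 139.6 kip [governs: (ii)]; R_n/Ω = 69.79 kip.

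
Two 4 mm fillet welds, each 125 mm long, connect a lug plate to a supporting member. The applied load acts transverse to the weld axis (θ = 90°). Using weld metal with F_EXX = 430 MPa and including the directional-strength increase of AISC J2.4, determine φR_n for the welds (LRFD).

φR_n ≈ 205 kN

t_e = 0.707 × 4 = 2.828 mm; A_we = 2.828 × 250 = 707 mm².
Directional factor: 1.0 + 0.5 sin^1.5(90°) = 1.5.
F_nw = 0.6 × 430 × 1.5 = 387 MPa.
φR_n = 0.75 × 387 × 707 × 10⁻³ = 205.2 kN.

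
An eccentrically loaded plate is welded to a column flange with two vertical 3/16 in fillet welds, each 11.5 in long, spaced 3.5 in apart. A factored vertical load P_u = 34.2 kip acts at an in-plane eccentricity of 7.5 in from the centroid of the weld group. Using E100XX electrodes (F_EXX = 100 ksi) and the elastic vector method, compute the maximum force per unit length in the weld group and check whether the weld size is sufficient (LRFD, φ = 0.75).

f_max ≈ 5.38 kip/in; adequate

Total weld length L_w = 23 in. Treat welds as unit-width lines.
Polar moment about centroid: J = 2[d³/12 + d(b/2)²] = 2[11.5³/12 + 11.5×1.75²] = 323.9 in³.
Direct shear f_v = P/L_w = 34.2 / 23 = 1.487 kip/in (vertical).
Torsion M = P·e = 34.2 × 7.5 = 256.5 kip·in.
Critical point at (x, y) = (1.75, 5.75) from centroid. f_tx = M·y/J = 4.553 kip/in; f_ty = M·x/J = 1.386 kip/in.
Resultant f_max = √[f_tx² + (f_v + f_ty)²] = √[4.553² + (1.487 + 1.386)²] = 5.384 kip/in.
Capacity per unit length: φr_n = 0.75 × 0.6 × 100 × (0.707 × 0.1875) = 5.965 kip/in.
5.384 ≤ 5.965 → adequate.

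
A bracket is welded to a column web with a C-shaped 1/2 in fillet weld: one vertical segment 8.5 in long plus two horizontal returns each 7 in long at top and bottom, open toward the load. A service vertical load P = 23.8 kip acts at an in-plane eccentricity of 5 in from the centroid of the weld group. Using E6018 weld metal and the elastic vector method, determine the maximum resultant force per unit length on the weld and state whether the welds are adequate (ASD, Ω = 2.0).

f_max ≈ 2.68 kip/in; adequate

E60XX → F_EXX = 60 ksi.
Total weld length L_w = 22.5 in. Treat welds as unit-width lines.
Centroid: x̄ = 2×7×3.5 / 22.5 = 2.178 in from the vertical weld.
Polar moment about centroid: J = I_x + I_y = [8.5³/12 + 2×7×4.25²] + [8.5×2.178² + 2(7³/12 + 7×1.322²)] = 426 in³.
Direct shear f_v = P/L_w = 23.8 / 22.5 = 1.058 kip/in (vertical).
Torsion M = P·e = 23.8 × 5 = 119 kip·in.
Critical point at (x, y) = (4.822, 4.25) from centroid. f_tx = M·y/J = 1.187 kip/in; f_ty = M·x/J = 1.347 kip/in.
Resultant f_max = √[f_tx² + (f_v + f_ty)²] = √[1.187² + (1.058 + 1.347)²] = 2.682 kip/in.
Capacity per unit length: r_n/Ω = (1/2.0) × 0.6 × 60 × (0.707 × 0.5) = 6.363 kip/in.
2.682 ≤ 6.363 → adequate.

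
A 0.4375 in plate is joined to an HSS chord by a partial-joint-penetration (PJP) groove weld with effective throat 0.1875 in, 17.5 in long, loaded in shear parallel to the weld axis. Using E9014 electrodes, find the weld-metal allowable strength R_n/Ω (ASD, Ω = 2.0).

R_n/Ω ≈ 88.6 kip

E90XX → F_EXX = 90 ksi.
Effective throat (given) t_e = 0.1875 in.
A_we = 0.1875 × 17.5 = 3.281 in².
F_nw = 0.6 F_EXX = 54 ksi.
R_n/Ω = (54 × 3.281) / 2.0 = 88.59 kip.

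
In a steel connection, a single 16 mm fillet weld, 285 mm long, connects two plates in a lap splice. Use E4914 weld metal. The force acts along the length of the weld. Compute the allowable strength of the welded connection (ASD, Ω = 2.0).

E49XX → F_EXX = 490 MPa.
Effective throat t_e = 0.707 × 16 = 11.31 mm.
Total length L = 285 mm; A_we = 11.31 × 285 = 3224 mm².
F_nw = 0.6 F_EXX = 0.6 × 490 = 294 MPa.
R_n = 294 × 3224 × 10⁻³ = 947.8 kN; R_n/Ω = 947.8/2.0 = 473.9 kN.

R_n/Ω ≈ 474 kN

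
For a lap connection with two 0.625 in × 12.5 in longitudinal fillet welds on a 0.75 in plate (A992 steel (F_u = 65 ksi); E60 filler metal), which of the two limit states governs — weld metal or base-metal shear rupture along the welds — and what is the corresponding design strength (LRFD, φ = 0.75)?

φR_n ≈ 298 kip (weld metal governs)

E60XX → F_EXX = 60 ksi.
t_e = 0.707 × 0.625 = 0.4419 in; L = 25 in.
Weld metal: φR_n = 0.75 × 0.6 × 60 × 0.4419 × 25 = 298.3 kip.
Base metal (shear rupture): φR_n = 0.75 × 0.6 × 65 × 0.75 × 25 = 548.4 kip.
Governing: weld metal.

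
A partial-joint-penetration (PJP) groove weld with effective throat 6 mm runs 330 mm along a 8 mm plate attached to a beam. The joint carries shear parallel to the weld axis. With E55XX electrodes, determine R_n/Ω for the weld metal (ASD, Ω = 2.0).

E55XX → F_EXX = 550 MPa.
Effective throat (given) t_e = 6 mm.
A_we = 6 × 330 = 1980 mm².
F_nw = 0.6 F_EXX = 330 MPa.
R_n/Ω = (330 × 1980) / 2.0 × 10⁻³ = 326.7 kN.

R_n/Ω ≈ 327 kN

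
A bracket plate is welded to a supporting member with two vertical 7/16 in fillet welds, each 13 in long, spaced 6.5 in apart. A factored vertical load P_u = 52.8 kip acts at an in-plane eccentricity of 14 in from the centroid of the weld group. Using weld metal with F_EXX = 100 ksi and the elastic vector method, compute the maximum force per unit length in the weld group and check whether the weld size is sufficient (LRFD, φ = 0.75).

Total weld length L_w = 26 in. Treat welds as unit-width lines.
Polar moment about centroid: J = 2[d³/12 + d(b/2)²] = 2[13³/12 + 13×3.25²] = 640.8 in³.
Direct shear f_v = P/L_w = 52.8 / 26 = 2.031 kip/in (vertical).
Torsion M = P·e = 52.8 × 14 = 739.2 kip·in.
Critical point at (x, y) = (3.25, 6.5) from centroid. f_tx = M·y/J = 7.498 kip/in; f_ty = M·x/J = 3.749 kip/in.
Resultant f_max = √[f_tx² + (f_v + f_ty)²] = √[7.498² + (2.031 + 3.749)²] = 9.467 kip/in.
Capacity per unit length: φr_n = 0.75 × 0.6 × 100 × (0.707 × 0.4375) = 13.92 kip/in.
9.467 ≤ 13.92 → adequate.

f_max ≈ 9.47 kip/in; adequate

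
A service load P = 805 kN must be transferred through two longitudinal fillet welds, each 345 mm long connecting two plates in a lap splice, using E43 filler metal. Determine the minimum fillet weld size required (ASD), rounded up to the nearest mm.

E43XX → F_EXX = 430 MPa.
Total weld length L = 690 mm.
Required throat t_e = P × Ω / (0.6 F_EXX × L) = 805 × 2.0 / (0.6 × 430 × 690 × 10⁻³) = 9.044 mm.
Required leg w = t_e / 0.707 = 12.79 mm → use 13 mm.

w = 13 mm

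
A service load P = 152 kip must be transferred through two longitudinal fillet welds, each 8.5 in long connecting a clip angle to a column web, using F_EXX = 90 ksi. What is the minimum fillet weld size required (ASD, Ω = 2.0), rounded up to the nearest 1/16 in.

w = 1/2 in

Total weld length L = 17 in.
Required throat t_e = P × Ω / (0.6 F_EXX × L) = 152 × 2.0 / (0.6 × 90 × 17) = 0.3312 in.
Required leg w = t_e / 0.707 = 0.4684 in → use 1/2 in.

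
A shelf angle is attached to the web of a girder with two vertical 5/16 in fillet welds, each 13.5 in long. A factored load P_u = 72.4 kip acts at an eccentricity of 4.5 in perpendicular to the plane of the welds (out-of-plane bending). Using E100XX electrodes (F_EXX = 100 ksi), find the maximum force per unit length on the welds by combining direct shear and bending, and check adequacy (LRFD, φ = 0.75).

L_w = 2 × 13.5 = 27 in; section modulus (unit throat) S = 2 × L²/6 = 60.75 in².
Direct shear f_v = P/L_w = 72.4/27 = 2.681 kip/in.
Moment M = P × e = 72.4 × 4.5 = 325.8 kip·in; bending f_b = M/S = 5.363 kip/in.
f_max = √(f_v² + f_b²) = √(2.681² + 5.363²) = 5.996 kip/in.
φr_n = 0.75 × 0.6 × 100 × (0.707 × 0.3125) = 9.942 kip/in → adequate.

f_max ≈ 6 kip/in; adequate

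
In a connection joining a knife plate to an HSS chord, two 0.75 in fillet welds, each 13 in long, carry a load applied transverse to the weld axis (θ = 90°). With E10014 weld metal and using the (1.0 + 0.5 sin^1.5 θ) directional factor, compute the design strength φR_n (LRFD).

φR_n ≈ 931 kip

E100XX → F_EXX = 100 ksi.
t_e = 0.707 × 0.75 = 0.5302 in; A_we = 0.5302 × 26 = 13.79 in².
Directional factor: 1.0 + 0.5 sin^1.5(90°) = 1.5.
F_nw = 0.6 × 100 × 1.5 = 90 ksi.
φR_n = 0.75 × 90 × 13.79 = 930.6 kip.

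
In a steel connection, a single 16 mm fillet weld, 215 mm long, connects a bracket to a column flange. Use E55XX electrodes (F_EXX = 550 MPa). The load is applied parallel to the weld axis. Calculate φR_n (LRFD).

φR_n ≈ 602 kN

Effective throat t_e = 0.707 × 16 = 11.31 mm.
Total length L = 215 mm; A_we = 11.31 × 215 = 2432 mm².
F_nw = 0.6 F_EXX = 0.6 × 550 = 330 MPa.
φR_n = 0.75 × 330 × 2432 × 10⁻³ = 601.9 kN.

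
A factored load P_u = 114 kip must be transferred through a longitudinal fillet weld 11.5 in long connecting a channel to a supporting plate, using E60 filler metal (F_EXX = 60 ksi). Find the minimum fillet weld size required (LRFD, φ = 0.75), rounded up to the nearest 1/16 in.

Total weld length L = 11.5 in.
Required throat t_e = P_u / (φ × 0.6 F_EXX × L) = 114 / (0.75 × 0.6 × 60 × 11.5) = 0.3671 in.
Required leg w = t_e / 0.707 = 0.5193 in → use 9/16 in.

w = 9/16 in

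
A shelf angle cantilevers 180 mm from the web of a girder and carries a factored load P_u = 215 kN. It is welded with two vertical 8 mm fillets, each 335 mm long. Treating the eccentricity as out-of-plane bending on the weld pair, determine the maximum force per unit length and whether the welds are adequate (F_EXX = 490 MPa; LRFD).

L_w = 2 × 335 = 670 mm; section modulus (unit throat) S = 2 × L²/6 = 37410 mm².
Direct shear f_v = P/L_w = 215×10³/670 = 320.9 N/mm.
Moment M = P × e = 215×10³ × 180 = 38700000 N·mm; bending f_b = M/S = 1035 N/mm.
f_max = √(f_v² + f_b²) = √(320.9² + 1035²) = 1083 N/mm.
φr_n = 0.75 × 0.6 × 490 × (0.707 × 8) = 1247 N/mm → adequate.

f_max ≈ 1080 N/mm; adequate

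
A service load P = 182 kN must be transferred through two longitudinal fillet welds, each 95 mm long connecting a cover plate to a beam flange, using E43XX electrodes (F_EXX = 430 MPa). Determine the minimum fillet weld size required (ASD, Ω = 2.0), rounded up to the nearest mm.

w = 11 mm

Total weld length L = 190 mm.
Required throat t_e = P × Ω / (0.6 F_EXX × L) = 182 × 2.0 / (0.6 × 430 × 190 × 10⁻³) = 7.426 mm.
Required leg w = t_e / 0.707 = 10.5 mm → use 11 mm.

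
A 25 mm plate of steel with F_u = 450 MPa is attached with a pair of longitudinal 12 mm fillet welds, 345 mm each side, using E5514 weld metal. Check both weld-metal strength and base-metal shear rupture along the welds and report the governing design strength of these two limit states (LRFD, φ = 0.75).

E55XX → F_EXX = 550 MPa.
t_e = 0.707 × 12 = 8.484 mm; L = 690 mm.
Weld metal: φR_n = 0.75 × 0.6 × 550 × 8.484 × 690 × 10⁻³ = 1449 kN.
Base metal (shear rupture): φR_n = 0.75 × 0.6 × 450 × 25 × 690 × 10⁻³ = 3493 kN.
Governing: weld metal.

φR_n ≈ 1450 kN (weld metal governs)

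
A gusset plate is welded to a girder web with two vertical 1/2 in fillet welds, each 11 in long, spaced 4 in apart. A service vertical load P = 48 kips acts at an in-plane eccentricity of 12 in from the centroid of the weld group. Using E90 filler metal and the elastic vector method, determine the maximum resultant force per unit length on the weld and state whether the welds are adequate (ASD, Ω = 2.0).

f_max ≈ 11.8 kip/in; NOT adequate

E90XX → F_EXX = 90 ksi.
Total weld length L_w = 22 in. Treat welds as unit-width lines.
Polar moment about centroid: J = 2[d³/12 + d(b/2)²] = 2[11³/12 + 11×2²] = 309.8 in³.
Direct shear f_v = P/L_w = 48 / 22 = 2.182 kip/in (vertical).
Torsion M = P·e = 48 × 12 = 576 kip·in.
Critical point at (x, y) = (2, 5.5) from centroid. f_tx = M·y/J = 10.22 kip/in; f_ty = M·x/J = 3.718 kip/in.
Resultant f_max = √[f_tx² + (f_v + f_ty)²] = √[10.22² + (2.182 + 3.718)²] = 11.8 kip/in.
Capacity per unit length: r_n/Ω = (1/2.0) × 0.6 × 90 × (0.707 × 0.5) = 9.544 kip/in.
11.8 > 9.544 → NOT adequate.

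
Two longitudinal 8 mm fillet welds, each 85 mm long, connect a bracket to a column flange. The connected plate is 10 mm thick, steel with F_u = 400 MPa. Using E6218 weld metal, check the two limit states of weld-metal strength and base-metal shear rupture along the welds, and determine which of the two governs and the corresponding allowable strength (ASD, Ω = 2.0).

R_n/Ω ≈ 179 kN (weld metal governs)

E62XX → F_EXX = 620 MPa.
t_e = 0.707 × 8 = 5.656 mm; L = 170 mm.
Weld metal: R_n/Ω = (1/2.0) × 0.6 × 620 × 5.656 × 170 × 10⁻³ = 178.8 kN.
Base metal (shear rupture): R_n/Ω = (1/2.0) × 0.6 × 400 × 10 × 170 × 10⁻³ = 204 kN.
Governing: weld metal.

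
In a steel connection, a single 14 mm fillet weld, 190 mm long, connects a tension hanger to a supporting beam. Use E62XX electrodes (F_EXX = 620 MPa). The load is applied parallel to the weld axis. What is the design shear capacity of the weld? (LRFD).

Effective throat t_e = 0.707 × 14 = 9.898 mm.
Total length L = 190 mm; A_we = 9.898 × 190 = 1881 mm².
F_nw = 0.6 F_EXX = 0.6 × 620 = 372 MPa.
φR_n = 0.75 × 372 × 1881 × 10⁻³ = 524.7 kN.

φR_n ≈ 525 kN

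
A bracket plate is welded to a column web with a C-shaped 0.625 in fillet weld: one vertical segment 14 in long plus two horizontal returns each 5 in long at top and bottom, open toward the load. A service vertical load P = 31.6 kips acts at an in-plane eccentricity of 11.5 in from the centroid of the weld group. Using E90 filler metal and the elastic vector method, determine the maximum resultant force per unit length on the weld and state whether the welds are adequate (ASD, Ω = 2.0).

E90XX → F_EXX = 90 ksi.
Total weld length L_w = 24 in. Treat welds as unit-width lines.
Centroid: x̄ = 2×5×2.5 / 24 = 1.042 in from the vertical weld.
Polar moment about centroid: J = I_x + I_y = [14³/12 + 2×5×7²] + [14×1.042² + 2(5³/12 + 5×1.458²)] = 776 in³.
Direct shear f_v = P/L_w = 31.6 / 24 = 1.317 kip/in (vertical).
Torsion M = P·e = 31.6 × 11.5 = 363.4 kip·in.
Critical point at (x, y) = (3.958, 7) from centroid. f_tx = M·y/J = 3.278 kip/in; f_ty = M·x/J = 1.854 kip/in.
Resultant f_max = √[f_tx² + (f_v + f_ty)²] = √[3.278² + (1.317 + 1.854)²] = 4.561 kip/in.
Capacity per unit length: r_n/Ω = (1/2.0) × 0.6 × 90 × (0.707 × 0.625) = 11.93 kip/in.
4.561 ≤ 11.93 → adequate.

f_max ≈ 4.56 kip/in; adequate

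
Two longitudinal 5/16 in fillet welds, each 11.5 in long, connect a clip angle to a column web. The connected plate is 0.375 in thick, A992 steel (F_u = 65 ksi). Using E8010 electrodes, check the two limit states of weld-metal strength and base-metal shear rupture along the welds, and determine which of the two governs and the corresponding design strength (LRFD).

E80XX → F_EXX = 80 ksi.
t_e = 0.707 × 0.3125 = 0.2209 in; L = 23 in.
Weld metal: φR_n = 0.75 × 0.6 × 80 × 0.2209 × 23 = 182.9 kips.
Base metal (shear rupture): φR_n = 0.75 × 0.6 × 65 × 0.375 × 23 = 252.3 kips.
Governing: weld metal.

φR_n ≈ 183 kips (weld metal governs)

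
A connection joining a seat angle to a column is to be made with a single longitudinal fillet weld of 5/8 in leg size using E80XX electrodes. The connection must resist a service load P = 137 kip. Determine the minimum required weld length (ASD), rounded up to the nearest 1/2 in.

L = 13 in

E80XX → F_EXX = 80 ksi.
Throat t_e = 0.707 × 0.625 = 0.4419 in.
r_n/Ω = (0.6 × 80 × 0.4419) / 2.0 = 10.6 kip/in.
L_req = P / (r_n/Ω) = 137 / 10.6 = 12.92 in total.
Round up → use L = 13 in.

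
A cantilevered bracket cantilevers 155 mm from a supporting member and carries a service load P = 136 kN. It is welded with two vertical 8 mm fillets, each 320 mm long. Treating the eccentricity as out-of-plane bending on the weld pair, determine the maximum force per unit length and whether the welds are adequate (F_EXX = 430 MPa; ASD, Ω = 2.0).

L_w = 2 × 320 = 640 mm; section modulus (unit throat) S = 2 × L²/6 = 34130 mm².
Direct shear f_v = P/L_w = 136×10³/640 = 212.5 N/mm.
Moment M = P × e = 136×10³ × 155 = 21080000 N·mm; bending f_b = M/S = 617.6 N/mm.
f_max = √(f_v² + f_b²) = √(212.5² + 617.6²) = 653.1 N/mm.
r_n/Ω = (1/2.0) × 0.6 × 430 × (0.707 × 8) = 729.6 N/mm → adequate.

f_max ≈ 653 N/mm; adequate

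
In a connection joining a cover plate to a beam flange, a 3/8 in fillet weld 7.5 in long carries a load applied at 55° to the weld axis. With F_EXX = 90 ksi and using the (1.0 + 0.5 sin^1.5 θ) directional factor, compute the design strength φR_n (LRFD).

t_e = 0.707 × 0.375 = 0.2651 in; A_we = 0.2651 × 7.5 = 1.988 in².
Directional factor: 1.0 + 0.5 sin^1.5(55°) = 1.371.
F_nw = 0.6 × 90 × 1.371 = 74.02 ksi.
φR_n = 0.75 × 74.02 × 1.988 = 110.4 kips.

φR_n ≈ 110 kips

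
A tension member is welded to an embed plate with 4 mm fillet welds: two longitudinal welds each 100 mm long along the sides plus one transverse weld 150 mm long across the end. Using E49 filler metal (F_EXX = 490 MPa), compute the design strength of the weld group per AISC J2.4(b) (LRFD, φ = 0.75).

φR_n ≈ 246 kN

t_e = 0.707 × 4 = 2.828 mm.
R_nwl = 0.6 × 490 × 2.828 × 200 × 10⁻³ = 166.3 kN (longitudinal, 2 welds).
R_nwt = 0.6 × 490 × 2.828 × 150 × 10⁻³ = 124.7 kN (transverse, base value).
(i) R_nwl + R_nwt = 291 kN; (ii) 0.85 R_nwl + 1.5 R_nwt = 328.4 kN.
R_n = max = 328.4 kN [governs: (ii)]; φR_n = 246.3 kN.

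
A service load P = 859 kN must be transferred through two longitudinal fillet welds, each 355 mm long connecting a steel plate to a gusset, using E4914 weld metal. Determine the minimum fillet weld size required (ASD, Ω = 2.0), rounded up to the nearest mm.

w = 12 mm

E49XX → F_EXX = 490 MPa.
Total weld length L = 710 mm.
Required throat t_e = P × Ω / (0.6 F_EXX × L) = 859 × 2.0 / (0.6 × 490 × 710 × 10⁻³) = 8.23 mm.
Required leg w = t_e / 0.707 = 11.64 mm → use 12 mm.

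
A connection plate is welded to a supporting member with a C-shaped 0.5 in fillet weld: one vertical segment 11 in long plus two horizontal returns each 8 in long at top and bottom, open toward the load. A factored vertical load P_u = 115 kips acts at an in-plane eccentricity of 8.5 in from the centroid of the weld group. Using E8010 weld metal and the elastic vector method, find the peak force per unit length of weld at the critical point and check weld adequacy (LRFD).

E80XX → F_EXX = 80 ksi.
Total weld length L_w = 27 in. Treat welds as unit-width lines.
Centroid: x̄ = 2×8×4 / 27 = 2.37 in from the vertical weld.
Polar moment about centroid: J = I_x + I_y = [11³/12 + 2×8×5.5²] + [11×2.37² + 2(8³/12 + 8×1.63²)] = 784.5 in³.
Direct shear f_v = P/L_w = 115 / 27 = 4.259 kip/in (vertical).
Torsion M = P·e = 115 × 8.5 = 977.5 kip·in.
Critical point at (x, y) = (5.63, 5.5) from centroid. f_tx = M·y/J = 6.853 kip/in; f_ty = M·x/J = 7.014 kip/in.
Resultant f_max = √[f_tx² + (f_v + f_ty)²] = √[6.853² + (4.259 + 7.014)²] = 13.19 kip/in.
Capacity per unit length: φr_n = 0.75 × 0.6 × 80 × (0.707 × 0.5) = 12.73 kip/in.
13.19 > 12.73 → NOT adequate.

f_max ≈ 13.2 kip/in; NOT adequate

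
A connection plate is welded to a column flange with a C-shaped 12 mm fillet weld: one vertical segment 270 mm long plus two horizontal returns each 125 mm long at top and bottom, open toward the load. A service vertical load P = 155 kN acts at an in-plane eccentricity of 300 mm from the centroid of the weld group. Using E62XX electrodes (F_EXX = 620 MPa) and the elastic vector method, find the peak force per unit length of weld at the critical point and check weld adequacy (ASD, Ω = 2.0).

Total weld length L_w = 520 mm. Treat welds as unit-width lines.
Centroid: x̄ = 2×125×62.5 / 520 = 30.05 mm from the vertical weld.
Polar moment about centroid: J = I_x + I_y = [270³/12 + 2×125×135²] + [270×30.05² + 2(125³/12 + 125×32.45²)] = 7029000 mm³.
Direct shear f_v = P/L_w = 155×10³ / 520 = 298.1 N/mm (vertical).
Torsion M = P·e = 155×10³ × 300 = 46500000 N·mm.
Critical point at (x, y) = (94.95, 135) from centroid. f_tx = M·y/J = 893.1 N/mm; f_ty = M·x/J = 628.1 N/mm.
Resultant f_max = √[f_tx² + (f_v + f_ty)²] = √[893.1² + (298.1 + 628.1)²] = 1287 N/mm.
Capacity per unit length: r_n/Ω = (1/2.0) × 0.6 × 620 × (0.707 × 12) = 1578 N/mm.
1287 ≤ 1578 → adequate.

f_max ≈ 1290 N/mm; adequate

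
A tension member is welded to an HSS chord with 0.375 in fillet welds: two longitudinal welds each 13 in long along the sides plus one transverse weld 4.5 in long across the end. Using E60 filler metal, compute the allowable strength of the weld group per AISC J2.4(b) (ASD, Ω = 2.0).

E60XX → F_EXX = 60 ksi.
t_e = 0.707 × 0.375 = 0.2651 in.
R_nwl = 0.6 × 60 × 0.2651 × 26 = 248.2 kips (longitudinal, 2 welds).
R_nwt = 0.6 × 60 × 0.2651 × 4.5 = 42.95 kips (transverse, base value).
(i) R_nwl + R_nwt = 291.1 kips; (ii) 0.85 R_nwl + 1.5 R_nwt = 275.4 kips.
R_n = max = 291.1 kips [governs: (i)]; R_n/Ω = 145.6 kips.

R_n/Ω ≈ 146 kips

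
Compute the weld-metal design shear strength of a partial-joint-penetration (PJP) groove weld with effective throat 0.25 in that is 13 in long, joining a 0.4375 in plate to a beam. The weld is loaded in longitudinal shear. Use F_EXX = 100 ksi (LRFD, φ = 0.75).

φR_n ≈ 146 kips

Effective throat (given) t_e = 0.25 in.
A_we = 0.25 × 13 = 3.25 in².
F_nw = 0.6 F_EXX = 60 ksi.
φR_n = 0.75 × 60 × 3.25 = 146.2 kips.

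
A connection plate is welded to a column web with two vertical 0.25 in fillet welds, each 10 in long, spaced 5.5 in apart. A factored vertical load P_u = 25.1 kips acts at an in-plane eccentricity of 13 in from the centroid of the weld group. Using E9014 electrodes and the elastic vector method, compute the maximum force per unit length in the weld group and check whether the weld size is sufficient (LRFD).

E90XX → F_EXX = 90 ksi.
Total weld length L_w = 20 in. Treat welds as unit-width lines.
Polar moment about centroid: J = 2[d³/12 + d(b/2)²] = 2[10³/12 + 10×2.75²] = 317.9 in³.
Direct shear f_v = P/L_w = 25.1 / 20 = 1.255 kip/in (vertical).
Torsion M = P·e = 25.1 × 13 = 326.3 kip·in.
Critical point at (x, y) = (2.75, 5) from centroid. f_tx = M·y/J = 5.132 kip/in; f_ty = M·x/J = 2.823 kip/in.
Resultant f_max = √[f_tx² + (f_v + f_ty)²] = √[5.132² + (1.255 + 2.823)²] = 6.555 kip/in.
Capacity per unit length: φr_n = 0.75 × 0.6 × 90 × (0.707 × 0.25) = 7.158 kip/in.
6.555 ≤ 7.158 → adequate.

f_max ≈ 6.55 kip/in; adequate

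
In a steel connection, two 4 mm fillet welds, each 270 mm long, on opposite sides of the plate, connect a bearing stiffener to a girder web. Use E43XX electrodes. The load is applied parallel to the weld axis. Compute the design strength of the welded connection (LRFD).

E43XX → F_EXX = 430 MPa.
Effective throat t_e = 0.707 × 4 = 2.828 mm.
Total length L = 540 mm; A_we = 2.828 × 540 = 1527 mm².
F_nw = 0.6 F_EXX = 0.6 × 430 = 258 MPa.
φR_n = 0.75 × 258 × 1527 × 10⁻³ = 295.5 kN.

φR_n ≈ 295 kN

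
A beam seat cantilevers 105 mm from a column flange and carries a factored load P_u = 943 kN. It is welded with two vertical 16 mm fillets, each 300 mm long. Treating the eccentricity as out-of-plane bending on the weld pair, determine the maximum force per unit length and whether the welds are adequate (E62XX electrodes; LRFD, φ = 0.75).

E62XX → F_EXX = 620 MPa.
L_w = 2 × 300 = 600 mm; section modulus (unit throat) S = 2 × L²/6 = 30000 mm².
Direct shear f_v = P/L_w = 943×10³/600 = 1572 N/mm.
Moment M = P × e = 943×10³ × 105 = 99015000 N·mm; bending f_b = M/S = 3300 N/mm.
f_max = √(f_v² + f_b²) = √(1572² + 3300²) = 3656 N/mm.
φr_n = 0.75 × 0.6 × 620 × (0.707 × 16) = 3156 N/mm → NOT adequate.

f_max ≈ 3660 N/mm; NOT adequate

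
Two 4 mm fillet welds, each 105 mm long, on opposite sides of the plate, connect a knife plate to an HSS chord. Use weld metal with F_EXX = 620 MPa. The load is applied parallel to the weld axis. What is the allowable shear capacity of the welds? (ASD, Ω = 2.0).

Effective throat t_e = 0.707 × 4 = 2.828 mm.
Total length L = 210 mm; A_we = 2.828 × 210 = 593.9 mm².
F_nw = 0.6 F_EXX = 0.6 × 620 = 372 MPa.
R_n = 372 × 593.9 × 10⁻³ = 220.9 kN; R_n/Ω = 220.9/2.0 = 110.5 kN.

R_n/Ω ≈ 110 kN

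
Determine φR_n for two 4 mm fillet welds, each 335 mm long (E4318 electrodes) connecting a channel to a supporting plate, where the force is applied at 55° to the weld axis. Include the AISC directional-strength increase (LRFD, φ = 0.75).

φR_n ≈ 503 kN

E43XX → F_EXX = 430 MPa.
t_e = 0.707 × 4 = 2.828 mm; A_we = 2.828 × 670 = 1895 mm².
Directional factor: 1.0 + 0.5 sin^1.5(55°) = 1.371.
F_nw = 0.6 × 430 × 1.371 = 353.6 MPa.
φR_n = 0.75 × 353.6 × 1895 × 10⁻³ = 502.5 kN.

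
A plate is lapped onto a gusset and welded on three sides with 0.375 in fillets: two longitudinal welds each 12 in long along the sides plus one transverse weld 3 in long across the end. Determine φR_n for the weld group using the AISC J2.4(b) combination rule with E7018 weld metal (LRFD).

E70XX → F_EXX = 70 ksi.
t_e = 0.707 × 0.375 = 0.2651 in.
R_nwl = 0.6 × 70 × 0.2651 × 24 = 267.2 kip (longitudinal, 2 welds).
R_nwt = 0.6 × 70 × 0.2651 × 3 = 33.41 kip (transverse, base value).
(i) R_nwl + R_nwt = 300.7 kip; (ii) 0.85 R_nwl + 1.5 R_nwt = 277.3 kip.
R_n = max = 300.7 kip [governs: (i)]; φR_n = 225.5 kip.

φR_n ≈ 225 kip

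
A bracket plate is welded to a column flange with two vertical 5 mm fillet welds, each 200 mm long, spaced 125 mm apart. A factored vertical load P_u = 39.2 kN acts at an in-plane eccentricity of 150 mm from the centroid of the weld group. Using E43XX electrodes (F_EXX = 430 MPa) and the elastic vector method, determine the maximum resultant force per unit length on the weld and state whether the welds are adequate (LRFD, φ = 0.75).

f_max ≈ 303 N/mm; adequate

Total weld length L_w = 400 mm. Treat welds as unit-width lines.
Polar moment about centroid: J = 2[d³/12 + d(b/2)²] = 2[200³/12 + 200×62.5²] = 2896000 mm³.
Direct shear f_v = P/L_w = 39.2×10³ / 400 = 98 N/mm (vertical).
Torsion M = P·e = 39.2×10³ × 150 = 5880000 N·mm.
Critical point at (x, y) = (62.5, 100) from centroid. f_tx = M·y/J = 203.1 N/mm; f_ty = M·x/J = 126.9 N/mm.
Resultant f_max = √[f_tx² + (f_v + f_ty)²] = √[203.1² + (98 + 126.9)²] = 303 N/mm.
Capacity per unit length: φr_n = 0.75 × 0.6 × 430 × (0.707 × 5) = 684 N/mm.
303 ≤ 684 → adequate.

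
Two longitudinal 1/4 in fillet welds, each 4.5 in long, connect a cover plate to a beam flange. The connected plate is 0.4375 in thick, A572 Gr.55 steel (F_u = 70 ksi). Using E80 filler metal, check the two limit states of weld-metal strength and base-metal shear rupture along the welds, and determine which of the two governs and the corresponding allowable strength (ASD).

R_n/Ω ≈ 38.2 kip (weld metal governs)

E80XX → F_EXX = 80 ksi.
t_e = 0.707 × 0.25 = 0.1767 in; L = 9 in.
Weld metal: R_n/Ω = (1/2.0) × 0.6 × 80 × 0.1767 × 9 = 38.18 kip.
Base metal (shear rupture): R_n/Ω = (1/2.0) × 0.6 × 70 × 0.4375 × 9 = 82.69 kip.
Governing: weld metal.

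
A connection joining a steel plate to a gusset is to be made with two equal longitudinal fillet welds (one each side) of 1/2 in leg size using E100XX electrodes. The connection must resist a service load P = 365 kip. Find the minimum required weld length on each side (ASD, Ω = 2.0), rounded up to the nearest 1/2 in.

E100XX → F_EXX = 100 ksi.
Throat t_e = 0.707 × 0.5 = 0.3535 in.
r_n/Ω = (0.6 × 100 × 0.3535) / 2.0 = 10.6 kip/in.
L_req = P / (r_n/Ω) = 365 / 10.6 = 34.42 in total.
Per side: 34.42 / 2 = 17.21 in.
Round up → use L = 17.5 in on each side.

L = 17.5 in on each side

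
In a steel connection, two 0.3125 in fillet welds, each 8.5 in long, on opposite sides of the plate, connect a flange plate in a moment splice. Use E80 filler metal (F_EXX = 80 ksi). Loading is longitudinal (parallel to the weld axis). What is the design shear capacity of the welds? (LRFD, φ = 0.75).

φR_n ≈ 135 kips

Effective throat t_e = 0.707 × 0.3125 = 0.2209 in.
Total length L = 17 in; A_we = 0.2209 × 17 = 3.756 in².
F_nw = 0.6 F_EXX = 0.6 × 80 = 48 ksi.
φR_n = 0.75 × 48 × 3.756 = 135.2 kips.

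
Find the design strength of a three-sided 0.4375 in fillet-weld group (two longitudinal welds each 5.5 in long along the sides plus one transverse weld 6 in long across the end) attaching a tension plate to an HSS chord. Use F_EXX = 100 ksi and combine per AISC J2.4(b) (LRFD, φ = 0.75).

t_e = 0.707 × 0.4375 = 0.3093 in.
R_nwl = 0.6 × 100 × 0.3093 × 11 = 204.1 kips (longitudinal, 2 welds).
R_nwt = 0.6 × 100 × 0.3093 × 6 = 111.4 kips (transverse, base value).
(i) R_nwl + R_nwt = 315.5 kips; (ii) 0.85 R_nwl + 1.5 R_nwt = 340.6 kips.
R_n = max = 340.6 kips [governs: (ii)]; φR_n = 255.4 kips.

φR_n ≈ 255 kips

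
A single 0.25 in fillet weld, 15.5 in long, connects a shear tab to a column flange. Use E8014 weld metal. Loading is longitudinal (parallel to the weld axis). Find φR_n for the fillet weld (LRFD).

φR_n ≈ 98.6 kips

E80XX → F_EXX = 80 ksi.
Effective throat t_e = 0.707 × 0.25 = 0.1767 in.
Total length L = 15.5 in; A_we = 0.1767 × 15.5 = 2.74 in².
F_nw = 0.6 F_EXX = 0.6 × 80 = 48 ksi.
φR_n = 0.75 × 48 × 2.74 = 98.63 kips.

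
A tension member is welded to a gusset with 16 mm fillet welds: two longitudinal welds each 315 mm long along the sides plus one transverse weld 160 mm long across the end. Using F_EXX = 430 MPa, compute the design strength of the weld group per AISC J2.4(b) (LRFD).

t_e = 0.707 × 16 = 11.31 mm.
R_nwl = 0.6 × 430 × 11.31 × 630 × 10⁻³ = 1839 kN (longitudinal, 2 welds).
R_nwt = 0.6 × 430 × 11.31 × 160 × 10⁻³ = 467 kN (transverse, base value).
(i) R_nwl + R_nwt = 2306 kN; (ii) 0.85 R_nwl + 1.5 R_nwt = 2263 kN.
R_n = max = 2306 kN [governs: (i)]; φR_n = 1729 kN.

φR_n ≈ 1730 kN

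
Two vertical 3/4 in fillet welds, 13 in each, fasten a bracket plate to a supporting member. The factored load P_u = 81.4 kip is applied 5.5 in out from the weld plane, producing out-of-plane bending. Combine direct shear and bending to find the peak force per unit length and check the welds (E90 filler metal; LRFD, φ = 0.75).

f_max ≈ 8.54 kip/in; adequate

E90XX → F_EXX = 90 ksi.
L_w = 2 × 13 = 26 in; section modulus (unit throat) S = 2 × L²/6 = 56.33 in².
Direct shear f_v = P/L_w = 81.4/26 = 3.131 kip/in.
Moment M = P × e = 81.4 × 5.5 = 447.7 kip·in; bending f_b = M/S = 7.947 kip/in.
f_max = √(f_v² + f_b²) = √(3.131² + 7.947²) = 8.542 kip/in.
φr_n = 0.75 × 0.6 × 90 × (0.707 × 0.75) = 21.48 kip/in → adequate.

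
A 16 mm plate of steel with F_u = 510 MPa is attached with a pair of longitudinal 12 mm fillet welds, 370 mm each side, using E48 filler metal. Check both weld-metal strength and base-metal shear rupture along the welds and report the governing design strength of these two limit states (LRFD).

φR_n ≈ 1360 kN (weld metal governs)

E48XX → F_EXX = 480 MPa.
t_e = 0.707 × 12 = 8.484 mm; L = 740 mm.
Weld metal: φR_n = 0.75 × 0.6 × 480 × 8.484 × 740 × 10⁻³ = 1356 kN.
Base metal (shear rupture): φR_n = 0.75 × 0.6 × 510 × 16 × 740 × 10⁻³ = 2717 kN.
Governing: weld metal.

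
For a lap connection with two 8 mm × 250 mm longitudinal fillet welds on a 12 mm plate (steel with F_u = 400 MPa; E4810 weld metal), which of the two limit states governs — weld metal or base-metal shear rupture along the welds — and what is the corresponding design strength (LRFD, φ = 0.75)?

φR_n ≈ 611 kN (weld metal governs)

E48XX → F_EXX = 480 MPa.
t_e = 0.707 × 8 = 5.656 mm; L = 500 mm.
Weld metal: φR_n = 0.75 × 0.6 × 480 × 5.656 × 500 × 10⁻³ = 610.8 kN.
Base metal (shear rupture): φR_n = 0.75 × 0.6 × 400 × 12 × 500 × 10⁻³ = 1080 kN.
Governing: weld metal.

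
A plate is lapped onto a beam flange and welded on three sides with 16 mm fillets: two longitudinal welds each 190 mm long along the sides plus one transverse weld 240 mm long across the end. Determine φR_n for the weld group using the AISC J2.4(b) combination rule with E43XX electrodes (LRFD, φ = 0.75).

E43XX → F_EXX = 430 MPa.
t_e = 0.707 × 16 = 11.31 mm.
R_nwl = 0.6 × 430 × 11.31 × 380 × 10⁻³ = 1109 kN (longitudinal, 2 welds).
R_nwt = 0.6 × 430 × 11.31 × 240 × 10⁻³ = 700.4 kN (transverse, base value).
(i) R_nwl + R_nwt = 1809 kN; (ii) 0.85 R_nwl + 1.5 R_nwt = 1993 kN.
R_n = max = 1993 kN [governs: (ii)]; φR_n = 1495 kN.

φR_n ≈ 1490 kN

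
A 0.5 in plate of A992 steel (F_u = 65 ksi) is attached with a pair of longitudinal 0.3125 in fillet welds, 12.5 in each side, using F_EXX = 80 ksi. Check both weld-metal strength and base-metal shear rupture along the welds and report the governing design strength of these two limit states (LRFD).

t_e = 0.707 × 0.3125 = 0.2209 in; L = 25 in.
Weld metal: φR_n = 0.75 × 0.6 × 80 × 0.2209 × 25 = 198.8 kip.
Base metal (shear rupture): φR_n = 0.75 × 0.6 × 65 × 0.5 × 25 = 365.6 kip.
Governing: weld metal.

φR_n ≈ 199 kip (weld metal governs)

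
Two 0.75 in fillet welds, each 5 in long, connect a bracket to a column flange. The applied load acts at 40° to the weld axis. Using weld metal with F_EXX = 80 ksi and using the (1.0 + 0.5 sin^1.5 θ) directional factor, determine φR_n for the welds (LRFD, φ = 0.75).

t_e = 0.707 × 0.75 = 0.5302 in; A_we = 0.5302 × 10 = 5.303 in².
Directional factor: 1.0 + 0.5 sin^1.5(40°) = 1.258.
F_nw = 0.6 × 80 × 1.258 = 60.37 ksi.
φR_n = 0.75 × 60.37 × 5.303 = 240.1 kips.

φR_n ≈ 240 kips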